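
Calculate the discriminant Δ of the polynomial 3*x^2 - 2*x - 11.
Δ = 136

For a quadratic a x^2 + b x + c the discriminant is Δ = b^2 - 4ac = (-2)^2 - 4*(3)*(-11) = 4 - (-132) = 136.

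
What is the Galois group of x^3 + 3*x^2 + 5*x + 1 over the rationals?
Gal(K/Q) = S_3 (symmetric group of order 6)

Compute the discriminant of x^3 + (3)*x^2 + (5)*x + (1): Δ = -140. Since Δ is not a rational square, the Galois group is not contained in A_3; it must be the full S_3 (irreducibility of the cubic rules out anything smaller).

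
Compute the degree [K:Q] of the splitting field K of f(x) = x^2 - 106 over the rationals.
[K:Q] = 2

The polynomial x^2 - 106 is irreducible over Q since 106 is not a perfect square. Its splitting field is Q(sqrt(106)), which has degree 2 over Q.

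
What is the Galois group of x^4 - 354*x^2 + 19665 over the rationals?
Gal(K/Q) = V_4 (Klein four-group, Z/2Z × Z/2Z)

f factors as (x^2 - 285)(x^2 - 69), so the splitting field is K = Q(sqrt(285), sqrt(69)). The elements 285, 69, 19665 are all non-squares in Q, so sqrt(285) and sqrt(69) generate independent quadratic extensions. Thus [K:Q] = 4 and Gal(K/Q) is generated by the two order-2 automorphisms sqrt(285) ↦ -sqrt(285) and sqrt(69) ↦ -sqrt(69), giving V_4.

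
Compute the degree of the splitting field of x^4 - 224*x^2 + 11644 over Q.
[K:Q] = 4

f factors as (x^2 - 82)(x^2 - 142); the splitting field is K = Q(sqrt(82), sqrt(142)). Since 82, 142, and 11644 are all non-squares in Q, the three subfields Q(sqrt(82)), Q(sqrt(142)), Q(sqrt(11644)) are distinct degree-2 extensions, so [K:Q] = 4 (Klein four Galois group).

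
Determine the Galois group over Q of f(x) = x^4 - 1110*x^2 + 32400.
Gal(K/Q) = Z/2Z (cyclic of order 2)

f factors as (x^2 - 30)(x^2 - 1080), so the splitting field is K = Q(sqrt(30), sqrt(1080)). The squarefree part of 30 is 30 and the squarefree part of 1080 is also 30, so sqrt(30) and sqrt(1080) are both rational multiples of sqrt(30). Hence Q(sqrt(30)) = Q(sqrt(1080)) = Q(sqrt(30)), and the splitting field collapses to a single degree-2 extension with Galois group Z/2Z.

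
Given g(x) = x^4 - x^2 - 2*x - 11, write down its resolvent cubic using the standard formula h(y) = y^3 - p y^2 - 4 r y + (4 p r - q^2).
h(y) = y^3 + y^2 + 44*y + 40

Identify coefficients: p = -1, q = -2, r = -11.
Plug into h(y) = y^3 - p y^2 - 4 r y + (4 p r - q^2):
  h(y) = y^3 - (-1) y^2 - 4*(-11) y + (4*(-1)*(-11) - (-2)^2)
       = y^3 + (1) y^2 + (44) y + (40).
Simplifying: h(y) = y^3 + y^2 + 44*y + 40.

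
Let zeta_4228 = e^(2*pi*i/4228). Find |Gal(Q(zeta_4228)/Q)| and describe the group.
|Gal(Q(zeta_4228)/Q)| = phi(4228) = 1800; group ≅ (Z/4228Z)^* ≅ Z/2Z × Z/6Z × Z/150Z

The n-th cyclotomic polynomial Φ_4228(x) is the minimal polynomial of zeta_4228 over Q and has degree phi(4228) = 1800. So Q(zeta_4228) is a degree-1800 Galois extension with Galois group (Z/4228Z)^*. By CRT, (Z/4228Z)^* ≅ (Z/4Z)^* × (Z/7Z)^* × (Z/151Z)^*. Each prime-power unit group is (Z/4Z)^* ≅ Z/2Z; (Z/7Z)^* ≅ Z/6Z; (Z/151Z)^* ≅ Z/150Z. Hence Gal(Q(zeta_4228)/Q) ≅ Z/2Z × Z/6Z × Z/150Z.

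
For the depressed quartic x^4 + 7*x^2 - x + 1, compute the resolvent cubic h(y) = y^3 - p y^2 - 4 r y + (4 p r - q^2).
h(y) = y^3 - 7*y^2 - 4*y + 27

Identify coefficients: p = 7, q = -1, r = 1.
Plug into h(y) = y^3 - p y^2 - 4 r y + (4 p r - q^2):
  h(y) = y^3 - (7) y^2 - 4*(1) y + (4*(7)*(1) - (-1)^2)
       = y^3 + (-7) y^2 + (-4) y + (27).
Simplifying: h(y) = y^3 - 7*y^2 - 4*y + 27.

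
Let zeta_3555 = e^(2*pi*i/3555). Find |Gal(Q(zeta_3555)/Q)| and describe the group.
|Gal(Q(zeta_3555)/Q)| = phi(3555) = 1872; group ≅ (Z/3555Z)^* ≅ Z/4Z × Z/6Z × Z/78Z

The n-th cyclotomic polynomial Φ_3555(x) is the minimal polynomial of zeta_3555 over Q and has degree phi(3555) = 1872. So Q(zeta_3555) is a degree-1872 Galois extension with Galois group (Z/3555Z)^*. By CRT, (Z/3555Z)^* ≅ (Z/9Z)^* × (Z/5Z)^* × (Z/79Z)^*. Each prime-power unit group is (Z/9Z)^* ≅ Z/6Z; (Z/5Z)^* ≅ Z/4Z; (Z/79Z)^* ≅ Z/78Z. Hence Gal(Q(zeta_3555)/Q) ≅ Z/4Z × Z/6Z × Z/78Z.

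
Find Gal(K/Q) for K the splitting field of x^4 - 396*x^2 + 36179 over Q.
Gal(K/Q) = V_4 (Klein four-group, Z/2Z × Z/2Z)

f factors as (x^2 - 253)(x^2 - 143), so the splitting field is K = Q(sqrt(253), sqrt(143)). The elements 253, 143, 36179 are all non-squares in Q, so sqrt(253) and sqrt(143) generate independent quadratic extensions. Thus [K:Q] = 4 and Gal(K/Q) is generated by the two order-2 automorphisms sqrt(253) ↦ -sqrt(253) and sqrt(143) ↦ -sqrt(143), giving V_4.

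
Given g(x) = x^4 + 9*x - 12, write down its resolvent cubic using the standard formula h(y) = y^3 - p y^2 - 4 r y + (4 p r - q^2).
h(y) = y^3 + 48*y - 81

Identify coefficients: p = 0, q = 9, r = -12.
Plug into h(y) = y^3 - p y^2 - 4 r y + (4 p r - q^2):
  h(y) = y^3 - (0) y^2 - 4*(-12) y + (4*(0)*(-12) - (9)^2)
       = y^3 + (0) y^2 + (48) y + (-81).
Simplifying: h(y) = y^3 + 48*y - 81.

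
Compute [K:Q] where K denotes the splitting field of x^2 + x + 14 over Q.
[K:Q] = 2

The discriminant of x^2 + (1)*x + (14) is b^2 - 4c = 1 - (56) = -55. Since -55 is not a perfect square in Q, the polynomial is irreducible over Q. Its two roots generate a degree-2 extension, so [K:Q] = 2.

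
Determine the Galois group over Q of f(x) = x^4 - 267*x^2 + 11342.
Gal(K/Q) = V_4 (Klein four-group, Z/2Z × Z/2Z)

f factors as (x^2 - 53)(x^2 - 214), so the splitting field is K = Q(sqrt(53), sqrt(214)). The elements 53, 214, 11342 are all non-squares in Q, so sqrt(53) and sqrt(214) generate independent quadratic extensions. Thus [K:Q] = 4 and Gal(K/Q) is generated by the two order-2 automorphisms sqrt(53) ↦ -sqrt(53) and sqrt(214) ↦ -sqrt(214), giving V_4.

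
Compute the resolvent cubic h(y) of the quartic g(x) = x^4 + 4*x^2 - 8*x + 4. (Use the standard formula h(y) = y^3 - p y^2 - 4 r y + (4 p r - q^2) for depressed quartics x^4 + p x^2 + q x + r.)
h(y) = y^3 - 4*y^2 - 16*y

Identify coefficients: p = 4, q = -8, r = 4.
Plug into h(y) = y^3 - p y^2 - 4 r y + (4 p r - q^2):
  h(y) = y^3 - (4) y^2 - 4*(4) y + (4*(4)*(4) - (-8)^2)
       = y^3 + (-4) y^2 + (-16) y + (0).
Simplifying: h(y) = y^3 - 4*y^2 - 16*y.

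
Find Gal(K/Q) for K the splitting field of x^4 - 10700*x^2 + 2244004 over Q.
Gal(K/Q) = Z/2Z (cyclic of order 2)

f factors as (x^2 - 10486)(x^2 - 214), so the splitting field is K = Q(sqrt(10486), sqrt(214)). The squarefree part of 10486 is 214 and the squarefree part of 214 is also 214, so sqrt(10486) and sqrt(214) are both rational multiples of sqrt(214). Hence Q(sqrt(10486)) = Q(sqrt(214)) = Q(sqrt(214)), and the splitting field collapses to a single degree-2 extension with Galois group Z/2Z.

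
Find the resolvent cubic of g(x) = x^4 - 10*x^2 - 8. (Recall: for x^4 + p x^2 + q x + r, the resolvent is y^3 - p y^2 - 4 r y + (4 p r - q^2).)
h(y) = y^3 + 10*y^2 + 32*y + 320

Identify coefficients: p = -10, q = 0, r = -8.
Plug into h(y) = y^3 - p y^2 - 4 r y + (4 p r - q^2):
  h(y) = y^3 - (-10) y^2 - 4*(-8) y + (4*(-10)*(-8) - (0)^2)
       = y^3 + (10) y^2 + (32) y + (320).
Simplifying: h(y) = y^3 + 10*y^2 + 32*y + 320.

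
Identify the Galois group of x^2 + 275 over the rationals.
Gal(K/Q) = Z/2Z (cyclic of order 2)

x^2 + 275 is irreducible over Q since -275 is not a rational square. The splitting field Q(sqrt(-275)) has degree 2 over Q, and its unique nontrivial automorphism is sqrt(-275) ↦ -sqrt(-275). Hence Gal(Q(sqrt(-275))/Q) = Z/2Z.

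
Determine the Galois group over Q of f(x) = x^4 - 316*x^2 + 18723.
Gal(K/Q) = V_4 (Klein four-group, Z/2Z × Z/2Z)

f factors as (x^2 - 79)(x^2 - 237), so the splitting field is K = Q(sqrt(79), sqrt(237)). The elements 79, 237, 18723 are all non-squares in Q, so sqrt(79) and sqrt(237) generate independent quadratic extensions. Thus [K:Q] = 4 and Gal(K/Q) is generated by the two order-2 automorphisms sqrt(79) ↦ -sqrt(79) and sqrt(237) ↦ -sqrt(237), giving V_4.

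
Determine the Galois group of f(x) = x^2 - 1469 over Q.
Gal(K/Q) = Z/2Z (cyclic of order 2)

x^2 - 1469 is irreducible over Q since 1469 is not a rational square. The splitting field Q(sqrt(1469)) has degree 2 over Q, and its unique nontrivial automorphism is sqrt(1469) ↦ -sqrt(1469). Hence Gal(Q(sqrt(1469))/Q) = Z/2Z.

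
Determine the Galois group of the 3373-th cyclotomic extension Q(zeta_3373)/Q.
|Gal(Q(zeta_3373)/Q)| = phi(3373) = 3372; group ≅ (Z/3373Z)^* ≅ Z/3372Z

The n-th cyclotomic polynomial Φ_3373(x) is the minimal polynomial of zeta_3373 over Q and has degree phi(3373) = 3372. So Q(zeta_3373) is a degree-3372 Galois extension with Galois group (Z/3373Z)^*. (Z/3373Z)^* is cyclic since 3373 is an odd prime power (or 4). Hence Gal(Q(zeta_3373)/Q) ≅ Z/3372Z.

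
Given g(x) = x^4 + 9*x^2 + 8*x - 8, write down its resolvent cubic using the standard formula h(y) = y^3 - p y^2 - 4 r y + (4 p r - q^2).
h(y) = y^3 - 9*y^2 + 32*y - 352

Identify coefficients: p = 9, q = 8, r = -8.
Plug into h(y) = y^3 - p y^2 - 4 r y + (4 p r - q^2):
  h(y) = y^3 - (9) y^2 - 4*(-8) y + (4*(9)*(-8) - (8)^2)
       = y^3 + (-9) y^2 + (32) y + (-352).
Simplifying: h(y) = y^3 - 9*y^2 + 32*y - 352.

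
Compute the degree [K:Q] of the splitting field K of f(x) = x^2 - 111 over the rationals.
[K:Q] = 2

The polynomial x^2 - 111 is irreducible over Q since 111 is not a perfect square. Its splitting field is Q(sqrt(111)), which has degree 2 over Q.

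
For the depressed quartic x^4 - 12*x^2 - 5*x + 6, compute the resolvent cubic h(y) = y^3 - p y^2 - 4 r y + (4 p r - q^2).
h(y) = y^3 + 12*y^2 - 24*y - 313

Identify coefficients: p = -12, q = -5, r = 6.
Plug into h(y) = y^3 - p y^2 - 4 r y + (4 p r - q^2):
  h(y) = y^3 - (-12) y^2 - 4*(6) y + (4*(-12)*(6) - (-5)^2)
       = y^3 + (12) y^2 + (-24) y + (-313).
Simplifying: h(y) = y^3 + 12*y^2 - 24*y - 313.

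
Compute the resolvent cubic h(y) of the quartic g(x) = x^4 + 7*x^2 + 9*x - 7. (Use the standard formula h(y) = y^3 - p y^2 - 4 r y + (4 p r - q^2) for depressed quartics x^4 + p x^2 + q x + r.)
h(y) = y^3 - 7*y^2 + 28*y - 277

Identify coefficients: p = 7, q = 9, r = -7.
Plug into h(y) = y^3 - p y^2 - 4 r y + (4 p r - q^2):
  h(y) = y^3 - (7) y^2 - 4*(-7) y + (4*(7)*(-7) - (9)^2)
       = y^3 + (-7) y^2 + (28) y + (-277).
Simplifying: h(y) = y^3 - 7*y^2 + 28*y - 277.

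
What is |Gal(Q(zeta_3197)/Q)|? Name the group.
|Gal(Q(zeta_3197)/Q)| = phi(3197) = 3036; group ≅ (Z/3197Z)^* ≅ Z/22Z × Z/138Z

The n-th cyclotomic polynomial Φ_3197(x) is the minimal polynomial of zeta_3197 over Q and has degree phi(3197) = 3036. So Q(zeta_3197) is a degree-3036 Galois extension with Galois group (Z/3197Z)^*. By CRT, (Z/3197Z)^* ≅ (Z/23Z)^* × (Z/139Z)^*. Each prime-power unit group is (Z/23Z)^* ≅ Z/22Z; (Z/139Z)^* ≅ Z/138Z. Hence Gal(Q(zeta_3197)/Q) ≅ Z/22Z × Z/138Z.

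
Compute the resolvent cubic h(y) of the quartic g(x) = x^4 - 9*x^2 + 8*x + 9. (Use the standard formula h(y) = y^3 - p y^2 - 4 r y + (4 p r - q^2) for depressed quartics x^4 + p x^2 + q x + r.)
h(y) = y^3 + 9*y^2 - 36*y - 388

Identify coefficients: p = -9, q = 8, r = 9.
Plug into h(y) = y^3 - p y^2 - 4 r y + (4 p r - q^2):
  h(y) = y^3 - (-9) y^2 - 4*(9) y + (4*(-9)*(9) - (8)^2)
       = y^3 + (9) y^2 + (-36) y + (-388).
Simplifying: h(y) = y^3 + 9*y^2 - 36*y - 388.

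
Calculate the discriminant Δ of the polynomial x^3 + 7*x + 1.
Δ = -1399

For a depressed cubic x^3 + p x + q the discriminant is Δ = -4 p^3 - 27 q^2 = -4*(7)^3 - 27*(1)^2 = -1372 - 27 = -1399.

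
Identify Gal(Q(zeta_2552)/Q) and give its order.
|Gal(Q(zeta_2552)/Q)| = phi(2552) = 1120; group ≅ (Z/2552Z)^* ≅ Z/2Z × Z/2Z × Z/10Z × Z/28Z

The n-th cyclotomic polynomial Φ_2552(x) is the minimal polynomial of zeta_2552 over Q and has degree phi(2552) = 1120. So Q(zeta_2552) is a degree-1120 Galois extension with Galois group (Z/2552Z)^*. By CRT, (Z/2552Z)^* ≅ (Z/8Z)^* × (Z/11Z)^* × (Z/29Z)^*. Each prime-power unit group is (Z/8Z)^* ≅ Z/2Z × Z/2Z; (Z/11Z)^* ≅ Z/10Z; (Z/29Z)^* ≅ Z/28Z. Hence Gal(Q(zeta_2552)/Q) ≅ Z/2Z × Z/2Z × Z/10Z × Z/28Z.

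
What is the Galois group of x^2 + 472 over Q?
Gal(K/Q) = Z/2Z (cyclic of order 2)

x^2 + 472 is irreducible over Q since -472 is not a rational square. The splitting field Q(sqrt(-472)) has degree 2 over Q, and its unique nontrivial automorphism is sqrt(-472) ↦ -sqrt(-472). Hence Gal(Q(sqrt(-472))/Q) = Z/2Z.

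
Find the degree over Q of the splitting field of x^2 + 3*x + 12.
[K:Q] = 2

The discriminant of x^2 + (3)*x + (12) is b^2 - 4c = 9 - (48) = -39. Since -39 is not a perfect square in Q, the polynomial is irreducible over Q. Its two roots generate a degree-2 extension, so [K:Q] = 2.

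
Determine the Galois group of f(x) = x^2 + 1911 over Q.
Gal(K/Q) = Z/2Z (cyclic of order 2)

x^2 + 1911 is irreducible over Q since -1911 is not a rational square. The splitting field Q(sqrt(-1911)) has degree 2 over Q, and its unique nontrivial automorphism is sqrt(-1911) ↦ -sqrt(-1911). Hence Gal(Q(sqrt(-1911))/Q) = Z/2Z.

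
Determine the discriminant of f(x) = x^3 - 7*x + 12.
Δ = -2516

For a depressed cubic x^3 + p x + q the discriminant is Δ = -4 p^3 - 27 q^2 = -4*(-7)^3 - 27*(12)^2 = 1372 - 3888 = -2516.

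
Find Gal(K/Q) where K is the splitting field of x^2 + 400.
Gal(K/Q) = Z/2Z (cyclic of order 2)

x^2 + 400 is irreducible over Q since -400 is not a rational square. The splitting field Q(sqrt(-400)) has degree 2 over Q, and its unique nontrivial automorphism is sqrt(-400) ↦ -sqrt(-400). Hence Gal(Q(sqrt(-400))/Q) = Z/2Z.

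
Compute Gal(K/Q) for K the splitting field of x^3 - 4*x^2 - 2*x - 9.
Gal(K/Q) = S_3 (symmetric group of order 6)

Compute the discriminant of x^3 + (-4)*x^2 + (-2)*x + (-9): Δ = -5691. Since Δ is not a rational square, the Galois group is not contained in A_3; it must be the full S_3 (irreducibility of the cubic rules out anything smaller).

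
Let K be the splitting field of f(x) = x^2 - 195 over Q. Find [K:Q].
[K:Q] = 2

The polynomial x^2 - 195 is irreducible over Q since 195 is not a perfect square. Its splitting field is Q(sqrt(195)), which has degree 2 over Q.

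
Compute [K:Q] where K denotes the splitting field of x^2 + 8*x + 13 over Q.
[K:Q] = 2

The discriminant of x^2 + (8)*x + (13) is b^2 - 4c = 64 - (52) = 12. Since 12 is not a perfect square in Q, the polynomial is irreducible over Q. Its two roots generate a degree-2 extension, so [K:Q] = 2.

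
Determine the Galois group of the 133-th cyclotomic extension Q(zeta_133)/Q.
|Gal(Q(zeta_133)/Q)| = phi(133) = 108; group ≅ (Z/133Z)^* ≅ Z/6Z × Z/18Z

The n-th cyclotomic polynomial Φ_133(x) is the minimal polynomial of zeta_133 over Q and has degree phi(133) = 108. So Q(zeta_133) is a degree-108 Galois extension with Galois group (Z/133Z)^*. By CRT, (Z/133Z)^* ≅ (Z/7Z)^* × (Z/19Z)^*. Each prime-power unit group is (Z/7Z)^* ≅ Z/6Z; (Z/19Z)^* ≅ Z/18Z. Hence Gal(Q(zeta_133)/Q) ≅ Z/6Z × Z/18Z.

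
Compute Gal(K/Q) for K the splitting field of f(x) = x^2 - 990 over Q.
Gal(K/Q) = Z/2Z (cyclic of order 2)

x^2 - 990 is irreducible over Q since 990 is not a rational square. The splitting field Q(sqrt(990)) has degree 2 over Q, and its unique nontrivial automorphism is sqrt(990) ↦ -sqrt(990). Hence Gal(Q(sqrt(990))/Q) = Z/2Z.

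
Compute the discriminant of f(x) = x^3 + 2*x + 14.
Δ = -5324

For a depressed cubic x^3 + p x + q the discriminant is Δ = -4 p^3 - 27 q^2 = -4*(2)^3 - 27*(14)^2 = -32 - 5292 = -5324.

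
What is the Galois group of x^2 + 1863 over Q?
Gal(K/Q) = Z/2Z (cyclic of order 2)

x^2 + 1863 is irreducible over Q since -1863 is not a rational square. The splitting field Q(sqrt(-1863)) has degree 2 over Q, and its unique nontrivial automorphism is sqrt(-1863) ↦ -sqrt(-1863). Hence Gal(Q(sqrt(-1863))/Q) = Z/2Z.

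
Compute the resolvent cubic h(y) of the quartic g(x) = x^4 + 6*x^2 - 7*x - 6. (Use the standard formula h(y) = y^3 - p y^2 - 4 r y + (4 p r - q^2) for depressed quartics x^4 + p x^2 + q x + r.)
h(y) = y^3 - 6*y^2 + 24*y - 193

Identify coefficients: p = 6, q = -7, r = -6.
Plug into h(y) = y^3 - p y^2 - 4 r y + (4 p r - q^2):
  h(y) = y^3 - (6) y^2 - 4*(-6) y + (4*(6)*(-6) - (-7)^2)
       = y^3 + (-6) y^2 + (24) y + (-193).
Simplifying: h(y) = y^3 - 6*y^2 + 24*y - 193.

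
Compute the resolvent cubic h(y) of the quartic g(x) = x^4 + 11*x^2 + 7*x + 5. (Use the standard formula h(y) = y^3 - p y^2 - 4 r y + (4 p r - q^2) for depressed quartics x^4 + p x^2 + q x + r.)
h(y) = y^3 - 11*y^2 - 20*y + 171

Identify coefficients: p = 11, q = 7, r = 5.
Plug into h(y) = y^3 - p y^2 - 4 r y + (4 p r - q^2):
  h(y) = y^3 - (11) y^2 - 4*(5) y + (4*(11)*(5) - (7)^2)
       = y^3 + (-11) y^2 + (-20) y + (171).
Simplifying: h(y) = y^3 - 11*y^2 - 20*y + 171.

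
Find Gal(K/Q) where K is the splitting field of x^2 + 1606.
Gal(K/Q) = Z/2Z (cyclic of order 2)

x^2 + 1606 is irreducible over Q since -1606 is not a rational square. The splitting field Q(sqrt(-1606)) has degree 2 over Q, and its unique nontrivial automorphism is sqrt(-1606) ↦ -sqrt(-1606). Hence Gal(Q(sqrt(-1606))/Q) = Z/2Z.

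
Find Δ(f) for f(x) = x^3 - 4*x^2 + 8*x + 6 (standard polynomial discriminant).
Δ = -3916

For x^3 + a x^2 + b x + c the discriminant is Δ = 18 a b c - 4 a^3 c + a^2 b^2 - 4 b^3 - 27 c^2.
Plug a = -4, b = 8, c = 6:
  18*(-4)*(8)*(6) - 4*(-4)^3*(6) + (-4)^2*(8)^2 - 4*(8)^3 - 27*(6)^2
  = -3456 + (1536) + 1024 + (-2048) + (-972)
  = -3916.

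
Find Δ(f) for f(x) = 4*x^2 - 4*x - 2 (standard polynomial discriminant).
Δ = 48

For a quadratic a x^2 + b x + c the discriminant is Δ = b^2 - 4ac = (-4)^2 - 4*(4)*(-2) = 16 - (-32) = 48.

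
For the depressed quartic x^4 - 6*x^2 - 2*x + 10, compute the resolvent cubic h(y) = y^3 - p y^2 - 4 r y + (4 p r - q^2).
h(y) = y^3 + 6*y^2 - 40*y - 244

Identify coefficients: p = -6, q = -2, r = 10.
Plug into h(y) = y^3 - p y^2 - 4 r y + (4 p r - q^2):
  h(y) = y^3 - (-6) y^2 - 4*(10) y + (4*(-6)*(10) - (-2)^2)
       = y^3 + (6) y^2 + (-40) y + (-244).
Simplifying: h(y) = y^3 + 6*y^2 - 40*y - 244.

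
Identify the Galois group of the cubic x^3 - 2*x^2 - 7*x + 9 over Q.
Gal(K/Q) = S_3 (symmetric group of order 6)

Compute the discriminant of x^3 + (-2)*x^2 + (-7)*x + (9): Δ = 1937. Since Δ is not a rational square, the Galois group is not contained in A_3; it must be the full S_3 (irreducibility of the cubic rules out anything smaller).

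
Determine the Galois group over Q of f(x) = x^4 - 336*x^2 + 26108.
Gal(K/Q) = V_4 (Klein four-group, Z/2Z × Z/2Z)

f factors as (x^2 - 122)(x^2 - 214), so the splitting field is K = Q(sqrt(122), sqrt(214)). The elements 122, 214, 26108 are all non-squares in Q, so sqrt(122) and sqrt(214) generate independent quadratic extensions. Thus [K:Q] = 4 and Gal(K/Q) is generated by the two order-2 automorphisms sqrt(122) ↦ -sqrt(122) and sqrt(214) ↦ -sqrt(214), giving V_4.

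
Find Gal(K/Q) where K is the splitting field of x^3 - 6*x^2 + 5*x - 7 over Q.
Gal(K/Q) = S_3 (symmetric group of order 6)

Compute the discriminant of x^3 + (-6)*x^2 + (5)*x + (-7): Δ = -3191. Since Δ is not a rational square, the Galois group is not contained in A_3; it must be the full S_3 (irreducibility of the cubic rules out anything smaller).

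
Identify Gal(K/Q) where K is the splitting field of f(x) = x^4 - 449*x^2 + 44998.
Gal(K/Q) = V_4 (Klein four-group, Z/2Z × Z/2Z)

f factors as (x^2 - 151)(x^2 - 298), so the splitting field is K = Q(sqrt(151), sqrt(298)). The elements 151, 298, 44998 are all non-squares in Q, so sqrt(151) and sqrt(298) generate independent quadratic extensions. Thus [K:Q] = 4 and Gal(K/Q) is generated by the two order-2 automorphisms sqrt(151) ↦ -sqrt(151) and sqrt(298) ↦ -sqrt(298), giving V_4.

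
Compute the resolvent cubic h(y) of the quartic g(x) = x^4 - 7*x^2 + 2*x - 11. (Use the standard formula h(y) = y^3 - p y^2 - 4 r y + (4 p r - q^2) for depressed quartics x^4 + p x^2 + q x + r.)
h(y) = y^3 + 7*y^2 + 44*y + 304

Identify coefficients: p = -7, q = 2, r = -11.
Plug into h(y) = y^3 - p y^2 - 4 r y + (4 p r - q^2):
  h(y) = y^3 - (-7) y^2 - 4*(-11) y + (4*(-7)*(-11) - (2)^2)
       = y^3 + (7) y^2 + (44) y + (304).
Simplifying: h(y) = y^3 + 7*y^2 + 44*y + 304.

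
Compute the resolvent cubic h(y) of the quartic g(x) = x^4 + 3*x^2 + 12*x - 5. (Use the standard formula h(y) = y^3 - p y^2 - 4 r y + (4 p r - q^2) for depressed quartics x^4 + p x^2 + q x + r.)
h(y) = y^3 - 3*y^2 + 20*y - 204

Identify coefficients: p = 3, q = 12, r = -5.
Plug into h(y) = y^3 - p y^2 - 4 r y + (4 p r - q^2):
  h(y) = y^3 - (3) y^2 - 4*(-5) y + (4*(3)*(-5) - (12)^2)
       = y^3 + (-3) y^2 + (20) y + (-204).
Simplifying: h(y) = y^3 - 3*y^2 + 20*y - 204.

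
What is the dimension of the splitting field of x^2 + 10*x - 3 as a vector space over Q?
[K:Q] = 2

The discriminant of x^2 + (10)*x + (-3) is b^2 - 4c = 100 - (-12) = 112. Since 112 is not a perfect square in Q, the polynomial is irreducible over Q. Its two roots generate a degree-2 extension, so [K:Q] = 2.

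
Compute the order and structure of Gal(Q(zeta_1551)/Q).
|Gal(Q(zeta_1551)/Q)| = phi(1551) = 920; group ≅ (Z/1551Z)^* ≅ Z/2Z × Z/10Z × Z/46Z

The n-th cyclotomic polynomial Φ_1551(x) is the minimal polynomial of zeta_1551 over Q and has degree phi(1551) = 920. So Q(zeta_1551) is a degree-920 Galois extension with Galois group (Z/1551Z)^*. By CRT, (Z/1551Z)^* ≅ (Z/3Z)^* × (Z/11Z)^* × (Z/47Z)^*. Each prime-power unit group is (Z/3Z)^* ≅ Z/2Z; (Z/11Z)^* ≅ Z/10Z; (Z/47Z)^* ≅ Z/46Z. Hence Gal(Q(zeta_1551)/Q) ≅ Z/2Z × Z/10Z × Z/46Z.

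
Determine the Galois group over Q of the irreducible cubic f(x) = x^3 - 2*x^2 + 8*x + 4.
Gal(K/Q) = S_3 (symmetric group of order 6)

Compute the discriminant of x^3 + (-2)*x^2 + (8)*x + (4): Δ = -3248. Since Δ is not a rational square, the Galois group is not contained in A_3; it must be the full S_3 (irreducibility of the cubic rules out anything smaller).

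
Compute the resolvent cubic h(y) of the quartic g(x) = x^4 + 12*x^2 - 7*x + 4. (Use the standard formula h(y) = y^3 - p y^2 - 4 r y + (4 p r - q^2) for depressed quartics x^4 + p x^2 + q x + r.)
h(y) = y^3 - 12*y^2 - 16*y + 143

Identify coefficients: p = 12, q = -7, r = 4.
Plug into h(y) = y^3 - p y^2 - 4 r y + (4 p r - q^2):
  h(y) = y^3 - (12) y^2 - 4*(4) y + (4*(12)*(4) - (-7)^2)
       = y^3 + (-12) y^2 + (-16) y + (143).
Simplifying: h(y) = y^3 - 12*y^2 - 16*y + 143.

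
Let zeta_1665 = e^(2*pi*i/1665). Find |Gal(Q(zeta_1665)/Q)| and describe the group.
|Gal(Q(zeta_1665)/Q)| = phi(1665) = 864; group ≅ (Z/1665Z)^* ≅ Z/4Z × Z/6Z × Z/36Z

The n-th cyclotomic polynomial Φ_1665(x) is the minimal polynomial of zeta_1665 over Q and has degree phi(1665) = 864. So Q(zeta_1665) is a degree-864 Galois extension with Galois group (Z/1665Z)^*. By CRT, (Z/1665Z)^* ≅ (Z/9Z)^* × (Z/5Z)^* × (Z/37Z)^*. Each prime-power unit group is (Z/9Z)^* ≅ Z/6Z; (Z/5Z)^* ≅ Z/4Z; (Z/37Z)^* ≅ Z/36Z. Hence Gal(Q(zeta_1665)/Q) ≅ Z/4Z × Z/6Z × Z/36Z.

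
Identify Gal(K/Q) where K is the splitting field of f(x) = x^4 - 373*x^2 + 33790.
Gal(K/Q) = V_4 (Klein four-group, Z/2Z × Z/2Z)

f factors as (x^2 - 155)(x^2 - 218), so the splitting field is K = Q(sqrt(155), sqrt(218)). The elements 155, 218, 33790 are all non-squares in Q, so sqrt(155) and sqrt(218) generate independent quadratic extensions. Thus [K:Q] = 4 and Gal(K/Q) is generated by the two order-2 automorphisms sqrt(155) ↦ -sqrt(155) and sqrt(218) ↦ -sqrt(218), giving V_4.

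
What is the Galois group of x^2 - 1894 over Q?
Gal(K/Q) = Z/2Z (cyclic of order 2)

x^2 - 1894 is irreducible over Q since 1894 is not a rational square. The splitting field Q(sqrt(1894)) has degree 2 over Q, and its unique nontrivial automorphism is sqrt(1894) ↦ -sqrt(1894). Hence Gal(Q(sqrt(1894))/Q) = Z/2Z.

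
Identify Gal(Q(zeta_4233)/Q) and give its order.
|Gal(Q(zeta_4233)/Q)| = phi(4233) = 2624; group ≅ (Z/4233Z)^* ≅ Z/2Z × Z/16Z × Z/82Z

The n-th cyclotomic polynomial Φ_4233(x) is the minimal polynomial of zeta_4233 over Q and has degree phi(4233) = 2624. So Q(zeta_4233) is a degree-2624 Galois extension with Galois group (Z/4233Z)^*. By CRT, (Z/4233Z)^* ≅ (Z/3Z)^* × (Z/17Z)^* × (Z/83Z)^*. Each prime-power unit group is (Z/3Z)^* ≅ Z/2Z; (Z/17Z)^* ≅ Z/16Z; (Z/83Z)^* ≅ Z/82Z. Hence Gal(Q(zeta_4233)/Q) ≅ Z/2Z × Z/16Z × Z/82Z.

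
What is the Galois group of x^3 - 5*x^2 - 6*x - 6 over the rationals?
Gal(K/Q) = S_3 (symmetric group of order 6)

Compute the discriminant of x^3 + (-5)*x^2 + (-6)*x + (-6): Δ = -5448. Since Δ is not a rational square, the Galois group is not contained in A_3; it must be the full S_3 (irreducibility of the cubic rules out anything smaller).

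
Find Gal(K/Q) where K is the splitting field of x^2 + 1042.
Gal(K/Q) = Z/2Z (cyclic of order 2)

x^2 + 1042 is irreducible over Q since -1042 is not a rational square. The splitting field Q(sqrt(-1042)) has degree 2 over Q, and its unique nontrivial automorphism is sqrt(-1042) ↦ -sqrt(-1042). Hence Gal(Q(sqrt(-1042))/Q) = Z/2Z.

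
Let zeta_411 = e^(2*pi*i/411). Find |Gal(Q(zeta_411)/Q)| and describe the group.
|Gal(Q(zeta_411)/Q)| = phi(411) = 272; group ≅ (Z/411Z)^* ≅ Z/2Z × Z/136Z

The n-th cyclotomic polynomial Φ_411(x) is the minimal polynomial of zeta_411 over Q and has degree phi(411) = 272. So Q(zeta_411) is a degree-272 Galois extension with Galois group (Z/411Z)^*. By CRT, (Z/411Z)^* ≅ (Z/3Z)^* × (Z/137Z)^*. Each prime-power unit group is (Z/3Z)^* ≅ Z/2Z; (Z/137Z)^* ≅ Z/136Z. Hence Gal(Q(zeta_411)/Q) ≅ Z/2Z × Z/136Z.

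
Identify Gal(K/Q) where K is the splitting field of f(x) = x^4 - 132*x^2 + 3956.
Gal(K/Q) = V_4 (Klein four-group, Z/2Z × Z/2Z)

f factors as (x^2 - 46)(x^2 - 86), so the splitting field is K = Q(sqrt(46), sqrt(86)). The elements 46, 86, 3956 are all non-squares in Q, so sqrt(46) and sqrt(86) generate independent quadratic extensions. Thus [K:Q] = 4 and Gal(K/Q) is generated by the two order-2 automorphisms sqrt(46) ↦ -sqrt(46) and sqrt(86) ↦ -sqrt(86), giving V_4.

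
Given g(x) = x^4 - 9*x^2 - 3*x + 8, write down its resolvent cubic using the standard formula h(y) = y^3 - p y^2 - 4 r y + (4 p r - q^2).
h(y) = y^3 + 9*y^2 - 32*y - 297

Identify coefficients: p = -9, q = -3, r = 8.
Plug into h(y) = y^3 - p y^2 - 4 r y + (4 p r - q^2):
  h(y) = y^3 - (-9) y^2 - 4*(8) y + (4*(-9)*(8) - (-3)^2)
       = y^3 + (9) y^2 + (-32) y + (-297).
Simplifying: h(y) = y^3 + 9*y^2 - 32*y - 297.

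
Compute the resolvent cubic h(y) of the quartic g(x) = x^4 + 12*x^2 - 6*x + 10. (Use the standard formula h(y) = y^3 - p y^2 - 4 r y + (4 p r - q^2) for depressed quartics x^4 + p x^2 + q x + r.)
h(y) = y^3 - 12*y^2 - 40*y + 444

Identify coefficients: p = 12, q = -6, r = 10.
Plug into h(y) = y^3 - p y^2 - 4 r y + (4 p r - q^2):
  h(y) = y^3 - (12) y^2 - 4*(10) y + (4*(12)*(10) - (-6)^2)
       = y^3 + (-12) y^2 + (-40) y + (444).
Simplifying: h(y) = y^3 - 12*y^2 - 40*y + 444.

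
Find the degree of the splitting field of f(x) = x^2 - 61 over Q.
[K:Q] = 2

The polynomial x^2 - 61 is irreducible over Q since 61 is not a perfect square. Its splitting field is Q(sqrt(61)), which has degree 2 over Q.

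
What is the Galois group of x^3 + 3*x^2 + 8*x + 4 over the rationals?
Gal(K/Q) = S_3 (symmetric group of order 6)

Compute the discriminant of x^3 + (3)*x^2 + (8)*x + (4): Δ = -608. Since Δ is not a rational square, the Galois group is not contained in A_3; it must be the full S_3 (irreducibility of the cubic rules out anything smaller).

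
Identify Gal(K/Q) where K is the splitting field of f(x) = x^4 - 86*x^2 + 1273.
Gal(K/Q) = V_4 (Klein four-group, Z/2Z × Z/2Z)

f factors as (x^2 - 67)(x^2 - 19), so the splitting field is K = Q(sqrt(67), sqrt(19)). The elements 67, 19, 1273 are all non-squares in Q, so sqrt(67) and sqrt(19) generate independent quadratic extensions. Thus [K:Q] = 4 and Gal(K/Q) is generated by the two order-2 automorphisms sqrt(67) ↦ -sqrt(67) and sqrt(19) ↦ -sqrt(19), giving V_4.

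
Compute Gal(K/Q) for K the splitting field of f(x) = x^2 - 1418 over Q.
Gal(K/Q) = Z/2Z (cyclic of order 2)

x^2 - 1418 is irreducible over Q since 1418 is not a rational square. The splitting field Q(sqrt(1418)) has degree 2 over Q, and its unique nontrivial automorphism is sqrt(1418) ↦ -sqrt(1418). Hence Gal(Q(sqrt(1418))/Q) = Z/2Z.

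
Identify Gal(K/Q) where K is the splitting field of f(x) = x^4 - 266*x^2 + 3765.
Gal(K/Q) = V_4 (Klein four-group, Z/2Z × Z/2Z)

f factors as (x^2 - 15)(x^2 - 251), so the splitting field is K = Q(sqrt(15), sqrt(251)). The elements 15, 251, 3765 are all non-squares in Q, so sqrt(15) and sqrt(251) generate independent quadratic extensions. Thus [K:Q] = 4 and Gal(K/Q) is generated by the two order-2 automorphisms sqrt(15) ↦ -sqrt(15) and sqrt(251) ↦ -sqrt(251), giving V_4.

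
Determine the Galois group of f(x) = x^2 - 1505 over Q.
Gal(K/Q) = Z/2Z (cyclic of order 2)

x^2 - 1505 is irreducible over Q since 1505 is not a rational square. The splitting field Q(sqrt(1505)) has degree 2 over Q, and its unique nontrivial automorphism is sqrt(1505) ↦ -sqrt(1505). Hence Gal(Q(sqrt(1505))/Q) = Z/2Z.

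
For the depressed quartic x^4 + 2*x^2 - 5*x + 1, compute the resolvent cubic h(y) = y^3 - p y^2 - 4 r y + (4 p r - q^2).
h(y) = y^3 - 2*y^2 - 4*y - 17

Identify coefficients: p = 2, q = -5, r = 1.
Plug into h(y) = y^3 - p y^2 - 4 r y + (4 p r - q^2):
  h(y) = y^3 - (2) y^2 - 4*(1) y + (4*(2)*(1) - (-5)^2)
       = y^3 + (-2) y^2 + (-4) y + (-17).
Simplifying: h(y) = y^3 - 2*y^2 - 4*y - 17.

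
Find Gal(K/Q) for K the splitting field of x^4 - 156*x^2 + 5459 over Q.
Gal(K/Q) = V_4 (Klein four-group, Z/2Z × Z/2Z)

f factors as (x^2 - 53)(x^2 - 103), so the splitting field is K = Q(sqrt(53), sqrt(103)). The elements 53, 103, 5459 are all non-squares in Q, so sqrt(53) and sqrt(103) generate independent quadratic extensions. Thus [K:Q] = 4 and Gal(K/Q) is generated by the two order-2 automorphisms sqrt(53) ↦ -sqrt(53) and sqrt(103) ↦ -sqrt(103), giving V_4.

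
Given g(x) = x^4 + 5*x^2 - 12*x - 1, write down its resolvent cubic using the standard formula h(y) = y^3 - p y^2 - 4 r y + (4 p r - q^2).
h(y) = y^3 - 5*y^2 + 4*y - 164

Identify coefficients: p = 5, q = -12, r = -1.
Plug into h(y) = y^3 - p y^2 - 4 r y + (4 p r - q^2):
  h(y) = y^3 - (5) y^2 - 4*(-1) y + (4*(5)*(-1) - (-12)^2)
       = y^3 + (-5) y^2 + (4) y + (-164).
Simplifying: h(y) = y^3 - 5*y^2 + 4*y - 164.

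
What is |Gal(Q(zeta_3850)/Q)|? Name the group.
|Gal(Q(zeta_3850)/Q)| = phi(3850) = 1200; group ≅ (Z/3850Z)^* ≅ Z/6Z × Z/10Z × Z/20Z

The n-th cyclotomic polynomial Φ_3850(x) is the minimal polynomial of zeta_3850 over Q and has degree phi(3850) = 1200. So Q(zeta_3850) is a degree-1200 Galois extension with Galois group (Z/3850Z)^*. By CRT, (Z/3850Z)^* ≅ (Z/2Z)^* × (Z/25Z)^* × (Z/7Z)^* × (Z/11Z)^*. Each prime-power unit group is (Z/2Z)^* ≅ trivial group (order 1); (Z/25Z)^* ≅ Z/20Z; (Z/7Z)^* ≅ Z/6Z; (Z/11Z)^* ≅ Z/10Z. Hence Gal(Q(zeta_3850)/Q) ≅ Z/6Z × Z/10Z × Z/20Z.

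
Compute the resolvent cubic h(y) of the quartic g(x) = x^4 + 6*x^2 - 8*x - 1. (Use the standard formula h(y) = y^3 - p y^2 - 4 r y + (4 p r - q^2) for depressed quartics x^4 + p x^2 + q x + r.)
h(y) = y^3 - 6*y^2 + 4*y - 88

Identify coefficients: p = 6, q = -8, r = -1.
Plug into h(y) = y^3 - p y^2 - 4 r y + (4 p r - q^2):
  h(y) = y^3 - (6) y^2 - 4*(-1) y + (4*(6)*(-1) - (-8)^2)
       = y^3 + (-6) y^2 + (4) y + (-88).
Simplifying: h(y) = y^3 - 6*y^2 + 4*y - 88.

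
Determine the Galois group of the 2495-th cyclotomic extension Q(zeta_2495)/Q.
|Gal(Q(zeta_2495)/Q)| = phi(2495) = 1992; group ≅ (Z/2495Z)^* ≅ Z/4Z × Z/498Z

The n-th cyclotomic polynomial Φ_2495(x) is the minimal polynomial of zeta_2495 over Q and has degree phi(2495) = 1992. So Q(zeta_2495) is a degree-1992 Galois extension with Galois group (Z/2495Z)^*. By CRT, (Z/2495Z)^* ≅ (Z/5Z)^* × (Z/499Z)^*. Each prime-power unit group is (Z/5Z)^* ≅ Z/4Z; (Z/499Z)^* ≅ Z/498Z. Hence Gal(Q(zeta_2495)/Q) ≅ Z/4Z × Z/498Z.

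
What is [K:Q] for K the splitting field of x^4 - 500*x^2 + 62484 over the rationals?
[K:Q] = 4

f factors as (x^2 - 246)(x^2 - 254); the splitting field is K = Q(sqrt(246), sqrt(254)). Since 246, 254, and 62484 are all non-squares in Q, the three subfields Q(sqrt(246)), Q(sqrt(254)), Q(sqrt(62484)) are distinct degree-2 extensions, so [K:Q] = 4 (Klein four Galois group).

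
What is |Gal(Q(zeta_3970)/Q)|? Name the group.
|Gal(Q(zeta_3970)/Q)| = phi(3970) = 1584; group ≅ (Z/3970Z)^* ≅ Z/4Z × Z/396Z

The n-th cyclotomic polynomial Φ_3970(x) is the minimal polynomial of zeta_3970 over Q and has degree phi(3970) = 1584. So Q(zeta_3970) is a degree-1584 Galois extension with Galois group (Z/3970Z)^*. By CRT, (Z/3970Z)^* ≅ (Z/2Z)^* × (Z/5Z)^* × (Z/397Z)^*. Each prime-power unit group is (Z/2Z)^* ≅ trivial group (order 1); (Z/5Z)^* ≅ Z/4Z; (Z/397Z)^* ≅ Z/396Z. Hence Gal(Q(zeta_3970)/Q) ≅ Z/4Z × Z/396Z.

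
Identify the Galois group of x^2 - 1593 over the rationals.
Gal(K/Q) = Z/2Z (cyclic of order 2)

x^2 - 1593 is irreducible over Q since 1593 is not a rational square. The splitting field Q(sqrt(1593)) has degree 2 over Q, and its unique nontrivial automorphism is sqrt(1593) ↦ -sqrt(1593). Hence Gal(Q(sqrt(1593))/Q) = Z/2Z.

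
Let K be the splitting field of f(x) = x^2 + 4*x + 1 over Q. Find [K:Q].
[K:Q] = 2

The discriminant of x^2 + (4)*x + (1) is b^2 - 4c = 16 - (4) = 12. Since 12 is not a perfect square in Q, the polynomial is irreducible over Q. Its two roots generate a degree-2 extension, so [K:Q] = 2.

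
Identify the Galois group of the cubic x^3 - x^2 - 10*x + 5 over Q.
Gal(K/Q) = S_3 (symmetric group of order 6)

Compute the discriminant of x^3 + (-1)*x^2 + (-10)*x + (5): Δ = 4345. Since Δ is not a rational square, the Galois group is not contained in A_3; it must be the full S_3 (irreducibility of the cubic rules out anything smaller).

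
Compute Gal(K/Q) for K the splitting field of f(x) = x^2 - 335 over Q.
Gal(K/Q) = Z/2Z (cyclic of order 2)

x^2 - 335 is irreducible over Q since 335 is not a rational square. The splitting field Q(sqrt(335)) has degree 2 over Q, and its unique nontrivial automorphism is sqrt(335) ↦ -sqrt(335). Hence Gal(Q(sqrt(335))/Q) = Z/2Z.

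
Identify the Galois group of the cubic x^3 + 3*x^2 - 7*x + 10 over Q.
Gal(K/Q) = S_3 (symmetric group of order 6)

Compute the discriminant of x^3 + (3)*x^2 + (-7)*x + (10): Δ = -5747. Since Δ is not a rational square, the Galois group is not contained in A_3; it must be the full S_3 (irreducibility of the cubic rules out anything smaller).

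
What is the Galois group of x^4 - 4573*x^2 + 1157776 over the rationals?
Gal(K/Q) = Z/2Z (cyclic of order 2)

f factors as (x^2 - 269)(x^2 - 4304), so the splitting field is K = Q(sqrt(269), sqrt(4304)). The squarefree part of 269 is 269 and the squarefree part of 4304 is also 269, so sqrt(269) and sqrt(4304) are both rational multiples of sqrt(269). Hence Q(sqrt(269)) = Q(sqrt(4304)) = Q(sqrt(269)), and the splitting field collapses to a single degree-2 extension with Galois group Z/2Z.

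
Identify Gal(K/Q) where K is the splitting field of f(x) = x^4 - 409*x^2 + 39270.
Gal(K/Q) = V_4 (Klein four-group, Z/2Z × Z/2Z)

f factors as (x^2 - 255)(x^2 - 154), so the splitting field is K = Q(sqrt(255), sqrt(154)). The elements 255, 154, 39270 are all non-squares in Q, so sqrt(255) and sqrt(154) generate independent quadratic extensions. Thus [K:Q] = 4 and Gal(K/Q) is generated by the two order-2 automorphisms sqrt(255) ↦ -sqrt(255) and sqrt(154) ↦ -sqrt(154), giving V_4.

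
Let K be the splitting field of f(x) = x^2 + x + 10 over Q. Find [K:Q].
[K:Q] = 2

The discriminant of x^2 + (1)*x + (10) is b^2 - 4c = 1 - (40) = -39. Since -39 is not a perfect square in Q, the polynomial is irreducible over Q. Its two roots generate a degree-2 extension, so [K:Q] = 2.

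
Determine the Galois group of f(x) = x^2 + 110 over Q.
Gal(K/Q) = Z/2Z (cyclic of order 2)

x^2 + 110 is irreducible over Q since -110 is not a rational square. The splitting field Q(sqrt(-110)) has degree 2 over Q, and its unique nontrivial automorphism is sqrt(-110) ↦ -sqrt(-110). Hence Gal(Q(sqrt(-110))/Q) = Z/2Z.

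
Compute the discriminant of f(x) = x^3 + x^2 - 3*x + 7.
Δ = -1612

For x^3 + a x^2 + b x + c the discriminant is Δ = 18 a b c - 4 a^3 c + a^2 b^2 - 4 b^3 - 27 c^2.
Plug a = 1, b = -3, c = 7:
  18*(1)*(-3)*(7) - 4*(1)^3*(7) + (1)^2*(-3)^2 - 4*(-3)^3 - 27*(7)^2
  = -378 + (-28) + 9 + (108) + (-1323)
  = -1612.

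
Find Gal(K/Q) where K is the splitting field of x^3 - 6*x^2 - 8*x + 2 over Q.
Gal(K/Q) = S_3 (symmetric group of order 6)

Compute the discriminant of x^3 + (-6)*x^2 + (-8)*x + (2): Δ = 7700. Since Δ is not a rational square, the Galois group is not contained in A_3; it must be the full S_3 (irreducibility of the cubic rules out anything smaller).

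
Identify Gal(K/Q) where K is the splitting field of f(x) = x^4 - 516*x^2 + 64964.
Gal(K/Q) = V_4 (Klein four-group, Z/2Z × Z/2Z)

f factors as (x^2 - 298)(x^2 - 218), so the splitting field is K = Q(sqrt(298), sqrt(218)). The elements 298, 218, 64964 are all non-squares in Q, so sqrt(298) and sqrt(218) generate independent quadratic extensions. Thus [K:Q] = 4 and Gal(K/Q) is generated by the two order-2 automorphisms sqrt(298) ↦ -sqrt(298) and sqrt(218) ↦ -sqrt(218), giving V_4.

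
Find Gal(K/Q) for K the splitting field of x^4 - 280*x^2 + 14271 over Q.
Gal(K/Q) = V_4 (Klein four-group, Z/2Z × Z/2Z)

f factors as (x^2 - 213)(x^2 - 67), so the splitting field is K = Q(sqrt(213), sqrt(67)). The elements 213, 67, 14271 are all non-squares in Q, so sqrt(213) and sqrt(67) generate independent quadratic extensions. Thus [K:Q] = 4 and Gal(K/Q) is generated by the two order-2 automorphisms sqrt(213) ↦ -sqrt(213) and sqrt(67) ↦ -sqrt(67), giving V_4.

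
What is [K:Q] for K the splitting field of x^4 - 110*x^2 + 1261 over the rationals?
[K:Q] = 4

f factors as (x^2 - 13)(x^2 - 97); the splitting field is K = Q(sqrt(13), sqrt(97)). Since 13, 97, and 1261 are all non-squares in Q, the three subfields Q(sqrt(13)), Q(sqrt(97)), Q(sqrt(1261)) are distinct degree-2 extensions, so [K:Q] = 4 (Klein four Galois group).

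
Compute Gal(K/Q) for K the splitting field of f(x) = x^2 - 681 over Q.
Gal(K/Q) = Z/2Z (cyclic of order 2)

x^2 - 681 is irreducible over Q since 681 is not a rational square. The splitting field Q(sqrt(681)) has degree 2 over Q, and its unique nontrivial automorphism is sqrt(681) ↦ -sqrt(681). Hence Gal(Q(sqrt(681))/Q) = Z/2Z.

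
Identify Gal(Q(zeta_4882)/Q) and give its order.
|Gal(Q(zeta_4882)/Q)| = phi(4882) = 2440; group ≅ (Z/4882Z)^* ≅ Z/2440Z

The n-th cyclotomic polynomial Φ_4882(x) is the minimal polynomial of zeta_4882 over Q and has degree phi(4882) = 2440. So Q(zeta_4882) is a degree-2440 Galois extension with Galois group (Z/4882Z)^*. By CRT, (Z/4882Z)^* ≅ (Z/2Z)^* × (Z/2441Z)^*. Each prime-power unit group is (Z/2Z)^* ≅ trivial group (order 1); (Z/2441Z)^* ≅ Z/2440Z. Hence Gal(Q(zeta_4882)/Q) ≅ Z/2440Z.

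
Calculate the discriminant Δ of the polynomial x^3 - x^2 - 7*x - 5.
Δ = 96

For x^3 + a x^2 + b x + c the discriminant is Δ = 18 a b c - 4 a^3 c + a^2 b^2 - 4 b^3 - 27 c^2.
Plug a = -1, b = -7, c = -5:
  18*(-1)*(-7)*(-5) - 4*(-1)^3*(-5) + (-1)^2*(-7)^2 - 4*(-7)^3 - 27*(-5)^2
  = -630 + (-20) + 49 + (1372) + (-675)
  = 96.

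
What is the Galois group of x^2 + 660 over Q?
Gal(K/Q) = Z/2Z (cyclic of order 2)

x^2 + 660 is irreducible over Q since -660 is not a rational square. The splitting field Q(sqrt(-660)) has degree 2 over Q, and its unique nontrivial automorphism is sqrt(-660) ↦ -sqrt(-660). Hence Gal(Q(sqrt(-660))/Q) = Z/2Z.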